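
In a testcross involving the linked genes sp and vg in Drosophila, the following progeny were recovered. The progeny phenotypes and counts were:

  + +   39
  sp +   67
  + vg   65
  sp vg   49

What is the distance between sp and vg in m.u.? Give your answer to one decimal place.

The two most frequent classes, + vg (65) and sp + (67), are the parental types, so the F1 was + vg / sp +.
The recombinant classes are + + and sp vg: 39 + 49 = 88.
Recombination frequency = 88/220 = 0.4000 ≈ 40.0%, i.e. 40.0 m.u.

40.0 m.u.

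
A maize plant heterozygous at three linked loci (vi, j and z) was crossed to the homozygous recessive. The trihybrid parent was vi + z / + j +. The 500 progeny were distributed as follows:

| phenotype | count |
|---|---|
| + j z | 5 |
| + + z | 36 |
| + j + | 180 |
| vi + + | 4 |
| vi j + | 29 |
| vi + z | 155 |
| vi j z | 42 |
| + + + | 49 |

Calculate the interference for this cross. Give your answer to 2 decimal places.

0.39

The two rarest classes, vi + + and + j z, are the double crossovers. Comparing them with the parentals, only the z allele has switched, so z is the middle locus and the order is j – z – vi.
j–z: (91 + 9)/500 = 0.2000; z–vi: (65 + 9)/500 = 0.1480.
Expected DCO frequency = 0.2000 × 0.1480 ≈ 0.02960; observed = 9/500 ≈ 0.01800.
Coefficient of coincidence = 0.01800/0.02960 ≈ 0.61; interference = 1 − 0.61 = 0.39.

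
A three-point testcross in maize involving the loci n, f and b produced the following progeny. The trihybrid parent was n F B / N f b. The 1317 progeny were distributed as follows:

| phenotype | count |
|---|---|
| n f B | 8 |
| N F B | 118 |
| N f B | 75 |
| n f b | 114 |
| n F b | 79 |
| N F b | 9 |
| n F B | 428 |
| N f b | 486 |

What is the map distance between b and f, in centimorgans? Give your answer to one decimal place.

The two rarest classes, n f B and N F b, are the double crossovers. Comparing them with the parentals, only the f allele has switched, so f is the middle locus and the order is n – f – b.
Crossovers in the f–b interval produce the single-crossover classes n F b and N f B (79 + 75 = 154) plus the double crossovers (17).
RF(f–b) = (154 + 17) / 1317 = 171/1317 = 0.1298 → 13.0 centimorgans.

13.0 centimorgans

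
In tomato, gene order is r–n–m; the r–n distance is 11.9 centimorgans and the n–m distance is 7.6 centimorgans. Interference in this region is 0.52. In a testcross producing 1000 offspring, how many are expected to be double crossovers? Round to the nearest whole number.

4

Map distances give recombination frequencies of 0.119 and 0.076 for the two intervals.
With interference 0.52 (so coincidence = 0.48), expected double-crossover frequency = 0.119 × 0.076 × 0.48 = 0.00434.
Expected number = 0.00434 × 1000 = 4.34 ≈ 4.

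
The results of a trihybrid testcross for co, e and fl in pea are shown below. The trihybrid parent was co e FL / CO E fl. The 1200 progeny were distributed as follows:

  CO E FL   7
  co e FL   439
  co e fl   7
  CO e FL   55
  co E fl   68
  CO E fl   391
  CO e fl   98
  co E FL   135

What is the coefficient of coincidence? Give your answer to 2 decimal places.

0.50

The two rarest classes, co e fl and CO E FL, are the double crossovers. Comparing them with the parentals, only the fl allele has switched, so fl is the middle locus and the order is e – fl – co.
e–fl: (233 + 14)/1200 = 0.2058; fl–co: (123 + 14)/1200 = 0.1142.
Expected DCO frequency = 0.2058 × 0.1142 ≈ 0.02350; observed = 14/1200 ≈ 0.01167.
Coefficient of coincidence = 0.01167/0.02350 ≈ 0.50.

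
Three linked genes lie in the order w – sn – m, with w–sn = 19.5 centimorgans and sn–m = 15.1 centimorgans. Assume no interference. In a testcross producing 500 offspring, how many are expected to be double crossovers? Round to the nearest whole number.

Map distances give recombination frequencies of 0.195 and 0.151 for the two intervals.
With no interference, expected double-crossover frequency = 0.195 × 0.151 = 0.02944.
Expected number = 0.02944 × 500 = 14.72 ≈ 15.

15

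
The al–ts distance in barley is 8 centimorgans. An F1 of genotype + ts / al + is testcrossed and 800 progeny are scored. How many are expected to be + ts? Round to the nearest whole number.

368

A map distance of 8 centimorgans corresponds to a recombination frequency of 0.080.
The F1 is + ts / al +, so + ts is a parental gamete class with expected frequency (1 − r)/2 = 0.920/2 = 0.4600.
Expected number = 0.4600 × 800 = 368.00 ≈ 368.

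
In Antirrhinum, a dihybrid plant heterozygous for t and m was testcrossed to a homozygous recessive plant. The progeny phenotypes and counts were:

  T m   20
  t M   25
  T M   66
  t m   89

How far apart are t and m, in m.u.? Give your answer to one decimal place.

22.5 m.u.

The two most frequent classes, T M (66) and t m (89), are the parental types, so the F1 was T M / t m.
The recombinant classes are T m and t M: 20 + 25 = 45.
Recombination frequency = 45/200 = 0.2250 ≈ 22.5%, i.e. 22.5 m.u.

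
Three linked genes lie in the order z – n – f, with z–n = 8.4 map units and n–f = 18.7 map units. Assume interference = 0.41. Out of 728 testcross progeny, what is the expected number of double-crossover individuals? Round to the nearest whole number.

7

Map distances give recombination frequencies of 0.084 and 0.187 for the two intervals.
With interference 0.41 (so coincidence = 0.59), expected double-crossover frequency = 0.084 × 0.187 × 0.59 = 0.00927.
Expected number = 0.00927 × 728 = 6.75 ≈ 7.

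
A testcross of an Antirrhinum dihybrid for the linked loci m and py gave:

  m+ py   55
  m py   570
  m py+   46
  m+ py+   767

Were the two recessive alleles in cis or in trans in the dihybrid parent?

The two most frequent classes are m+ py+ (767) and m py (570); these are the parental (non-recombinant) types.
So the F1 carried m+ py+ on one chromosome and m py on the other — the recessive alleles are on the same chromosome (cis / coupling).

cis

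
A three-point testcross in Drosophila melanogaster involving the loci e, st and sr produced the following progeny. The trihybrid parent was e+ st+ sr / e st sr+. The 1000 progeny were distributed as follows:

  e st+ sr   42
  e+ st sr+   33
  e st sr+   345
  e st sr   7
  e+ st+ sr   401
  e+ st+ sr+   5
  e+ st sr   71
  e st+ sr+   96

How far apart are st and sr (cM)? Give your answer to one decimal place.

The two rarest classes, e+ st+ sr+ and e st sr, are the double crossovers. Comparing them with the parentals, only the sr allele has switched, so sr is the middle locus and the order is st – sr – e.
Crossovers in the st–sr interval produce the single-crossover classes e+ st sr and e st+ sr+ (71 + 96 = 167) plus the double crossovers (12).
RF(st–sr) = (167 + 12) / 1000 = 179/1000 = 0.1790 → 17.9 cM.

17.9 cM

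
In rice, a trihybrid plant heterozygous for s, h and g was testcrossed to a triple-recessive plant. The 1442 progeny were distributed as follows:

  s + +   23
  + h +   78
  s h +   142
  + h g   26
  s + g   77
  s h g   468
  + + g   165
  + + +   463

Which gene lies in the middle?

The two most frequent reciprocal classes, s h g and + + +, are the parental types, so the F1 was s h g / + + +.
The two rarest classes, + h g and s + +, are the double crossovers. Comparing them with the parentals, only the s allele has switched, so s is the middle locus and the order is h – s – g.

s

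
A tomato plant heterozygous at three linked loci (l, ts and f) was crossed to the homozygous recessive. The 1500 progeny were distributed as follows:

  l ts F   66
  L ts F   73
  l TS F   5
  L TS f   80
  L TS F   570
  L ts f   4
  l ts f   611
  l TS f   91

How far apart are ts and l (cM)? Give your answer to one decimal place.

The two most frequent reciprocal classes, l ts f and L TS F, are the parental types, so the F1 was l ts f / L TS F.
The two rarest classes, L ts f and l TS F, are the double crossovers. Comparing them with the parentals, only the l allele has switched, so l is the middle locus and the order is ts – l – f.
Crossovers in the ts–l interval produce the single-crossover classes l TS f and L ts F (91 + 73 = 164) plus the double crossovers (9).
RF(ts–l) = (164 + 9) / 1500 = 173/1500 = 0.1153 → 11.5 cM.

11.5 cM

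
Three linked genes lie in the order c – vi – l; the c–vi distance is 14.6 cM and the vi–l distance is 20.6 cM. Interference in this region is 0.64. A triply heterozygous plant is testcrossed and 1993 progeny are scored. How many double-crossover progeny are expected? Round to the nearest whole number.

22

Map distances give recombination frequencies of 0.146 and 0.206 for the two intervals.
With interference 0.64 (so coincidence = 0.36), expected double-crossover frequency = 0.146 × 0.206 × 0.36 = 0.01083.
Expected number = 0.01083 × 1993 = 21.58 ≈ 22.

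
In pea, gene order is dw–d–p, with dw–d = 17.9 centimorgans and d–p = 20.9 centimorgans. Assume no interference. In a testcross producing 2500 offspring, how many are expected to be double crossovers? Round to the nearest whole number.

94

Map distances give recombination frequencies of 0.179 and 0.209 for the two intervals.
With no interference, expected double-crossover frequency = 0.179 × 0.209 = 0.03741.
Expected number = 0.03741 × 2500 = 93.53 ≈ 94.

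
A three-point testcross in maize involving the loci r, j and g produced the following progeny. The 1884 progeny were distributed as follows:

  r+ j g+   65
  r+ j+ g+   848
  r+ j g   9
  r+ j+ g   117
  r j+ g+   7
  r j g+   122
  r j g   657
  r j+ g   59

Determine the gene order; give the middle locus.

r

The two most frequent reciprocal classes, r+ j+ g+ and r j g, are the parental types, so the F1 was r+ j+ g+ / r j g.
The two rarest classes, r j+ g+ and r+ j g, are the double crossovers. Comparing them with the parentals, only the r allele has switched, so r is the middle locus and the order is j – r – g.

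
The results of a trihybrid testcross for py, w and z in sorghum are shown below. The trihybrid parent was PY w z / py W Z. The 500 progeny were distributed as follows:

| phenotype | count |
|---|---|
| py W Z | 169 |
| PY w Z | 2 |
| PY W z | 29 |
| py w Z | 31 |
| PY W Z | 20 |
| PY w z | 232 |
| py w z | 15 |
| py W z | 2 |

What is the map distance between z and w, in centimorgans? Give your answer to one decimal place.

12.8 centimorgans

The two rarest classes, PY w Z and py W z, are the double crossovers. Comparing them with the parentals, only the z allele has switched, so z is the middle locus and the order is w – z – py.
Crossovers in the w–z interval produce the single-crossover classes PY W z and py w Z (29 + 31 = 60) plus the double crossovers (4).
RF(w–z) = (60 + 4) / 500 = 64/500 = 0.1280 → 12.8 centimorgans.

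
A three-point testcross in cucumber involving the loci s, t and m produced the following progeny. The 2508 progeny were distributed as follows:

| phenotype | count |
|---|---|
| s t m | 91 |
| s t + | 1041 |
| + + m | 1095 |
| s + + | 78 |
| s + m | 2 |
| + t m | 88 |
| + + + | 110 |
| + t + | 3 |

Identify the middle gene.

The two most frequent reciprocal classes, + + m and s t +, are the parental types, so the F1 was + + m / s t +.
The two rarest classes, s + m and + t +, are the double crossovers. Comparing them with the parentals, only the s allele has switched, so s is the middle locus and the order is t – s – m.

s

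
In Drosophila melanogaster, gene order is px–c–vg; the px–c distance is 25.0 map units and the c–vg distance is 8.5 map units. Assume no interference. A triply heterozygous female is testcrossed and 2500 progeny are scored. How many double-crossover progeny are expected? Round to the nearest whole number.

53

Map distances give recombination frequencies of 0.250 and 0.085 for the two intervals.
With no interference, expected double-crossover frequency = 0.250 × 0.085 = 0.02125.
Expected number = 0.02125 × 2500 = 53.13 ≈ 53.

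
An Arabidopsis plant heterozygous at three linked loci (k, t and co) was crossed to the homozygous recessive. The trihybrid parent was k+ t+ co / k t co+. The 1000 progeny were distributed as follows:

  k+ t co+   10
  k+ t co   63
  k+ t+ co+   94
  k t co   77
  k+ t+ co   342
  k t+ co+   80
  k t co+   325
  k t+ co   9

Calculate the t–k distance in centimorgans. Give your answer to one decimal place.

The two rarest classes, k t+ co and k+ t co+, are the double crossovers. Comparing them with the parentals, only the k allele has switched, so k is the middle locus and the order is co – k – t.
Crossovers in the k–t interval produce the single-crossover classes k+ t co and k t+ co+ (63 + 80 = 143) plus the double crossovers (19).
RF(k–t) = (143 + 19) / 1000 = 162/1000 = 0.1620 → 16.2 centimorgans.

16.2 centimorgans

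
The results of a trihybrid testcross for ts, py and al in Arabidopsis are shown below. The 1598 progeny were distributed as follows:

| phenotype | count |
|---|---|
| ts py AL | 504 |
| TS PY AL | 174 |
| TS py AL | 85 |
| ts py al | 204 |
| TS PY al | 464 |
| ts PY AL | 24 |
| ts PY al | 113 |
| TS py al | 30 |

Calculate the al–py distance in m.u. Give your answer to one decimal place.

27.0 m.u.

The two most frequent reciprocal classes, ts py AL and TS PY al, are the parental types, so the F1 was ts py AL / TS PY al.
The two rarest classes, ts PY AL and TS py al, are the double crossovers. Comparing them with the parentals, only the py allele has switched, so py is the middle locus and the order is al – py – ts.
Crossovers in the al–py interval produce the single-crossover classes ts py al and TS PY AL (204 + 174 = 378) plus the double crossovers (54).
RF(al–py) = (378 + 54) / 1598 = 432/1598 = 0.2703 → 27.0 m.u.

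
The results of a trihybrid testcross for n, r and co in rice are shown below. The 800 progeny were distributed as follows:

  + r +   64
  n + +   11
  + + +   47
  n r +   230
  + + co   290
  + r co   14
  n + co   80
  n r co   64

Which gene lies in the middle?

r

The two most frequent reciprocal classes, n r + and + + co, are the parental types, so the F1 was n r + / + + co.
The two rarest classes, n + + and + r co, are the double crossovers. Comparing them with the parentals, only the r allele has switched, so r is the middle locus and the order is co – r – n.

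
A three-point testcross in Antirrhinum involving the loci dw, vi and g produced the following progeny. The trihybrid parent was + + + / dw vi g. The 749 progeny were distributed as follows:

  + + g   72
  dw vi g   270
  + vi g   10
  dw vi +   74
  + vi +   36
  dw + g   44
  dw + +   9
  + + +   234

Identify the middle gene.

The two rarest classes, dw + + and + vi g, are the double crossovers. Comparing them with the parentals, only the dw allele has switched, so dw is the middle locus and the order is vi – dw – g.

dw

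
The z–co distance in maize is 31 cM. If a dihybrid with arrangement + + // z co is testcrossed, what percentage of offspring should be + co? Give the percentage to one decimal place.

15.5%

A map distance of 31 cM corresponds to a recombination frequency of 0.310.
The F1 is + + / z co, so + co is a recombinant gamete class with expected frequency r/2 = 0.310/2 = 0.1550.
That is 0.1550 = 15.5% of the progeny.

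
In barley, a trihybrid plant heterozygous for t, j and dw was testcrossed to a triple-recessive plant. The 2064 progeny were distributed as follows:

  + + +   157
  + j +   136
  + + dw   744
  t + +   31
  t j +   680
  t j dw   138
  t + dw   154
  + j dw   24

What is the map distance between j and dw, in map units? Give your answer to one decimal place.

17.0 map units

The two most frequent reciprocal classes, + + dw and t j +, are the parental types, so the F1 was + + dw / t j +.
The two rarest classes, + j dw and t + +, are the double crossovers. Comparing them with the parentals, only the j allele has switched, so j is the middle locus and the order is t – j – dw.
Crossovers in the j–dw interval produce the single-crossover classes + + + and t j dw (157 + 138 = 295) plus the double crossovers (55).
RF(j–dw) = (295 + 55) / 2064 = 350/2064 = 0.1696 → 17.0 map units.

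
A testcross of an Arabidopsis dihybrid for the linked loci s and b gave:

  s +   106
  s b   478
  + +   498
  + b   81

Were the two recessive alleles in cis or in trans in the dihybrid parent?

cis

The two most frequent classes are + + (498) and s b (478); these are the parental (non-recombinant) types.
So the F1 carried + + on one chromosome and s b on the other — the recessive alleles are on the same chromosome (cis / coupling).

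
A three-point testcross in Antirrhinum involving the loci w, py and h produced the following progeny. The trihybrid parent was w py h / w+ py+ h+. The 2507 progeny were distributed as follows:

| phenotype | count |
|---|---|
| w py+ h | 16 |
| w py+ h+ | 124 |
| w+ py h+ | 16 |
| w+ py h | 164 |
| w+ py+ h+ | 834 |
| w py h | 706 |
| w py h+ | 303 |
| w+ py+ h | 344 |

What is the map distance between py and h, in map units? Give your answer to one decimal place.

27.1 map units

The two rarest classes, w py+ h and w+ py h+, are the double crossovers. Comparing them with the parentals, only the py allele has switched, so py is the middle locus and the order is h – py – w.
Crossovers in the h–py interval produce the single-crossover classes w py h+ and w+ py+ h (303 + 344 = 647) plus the double crossovers (32).
RF(h–py) = (647 + 32) / 2507 = 679/2507 = 0.2708 → 27.1 map units.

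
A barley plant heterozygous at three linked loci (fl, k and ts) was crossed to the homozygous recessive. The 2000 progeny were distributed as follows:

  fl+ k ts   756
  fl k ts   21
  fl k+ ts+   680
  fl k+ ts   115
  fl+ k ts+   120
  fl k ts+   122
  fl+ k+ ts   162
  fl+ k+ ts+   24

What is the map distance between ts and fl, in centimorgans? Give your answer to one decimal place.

The two most frequent reciprocal classes, fl+ k ts and fl k+ ts+, are the parental types, so the F1 was fl+ k ts / fl k+ ts+.
The two rarest classes, fl k ts and fl+ k+ ts+, are the double crossovers. Comparing them with the parentals, only the fl allele has switched, so fl is the middle locus and the order is k – fl – ts.
Crossovers in the fl–ts interval produce the single-crossover classes fl+ k ts+ and fl k+ ts (120 + 115 = 235) plus the double crossovers (45).
RF(fl–ts) = (235 + 45) / 2000 = 280/2000 = 0.1400 → 14.0 centimorgans.

14.0 centimorgans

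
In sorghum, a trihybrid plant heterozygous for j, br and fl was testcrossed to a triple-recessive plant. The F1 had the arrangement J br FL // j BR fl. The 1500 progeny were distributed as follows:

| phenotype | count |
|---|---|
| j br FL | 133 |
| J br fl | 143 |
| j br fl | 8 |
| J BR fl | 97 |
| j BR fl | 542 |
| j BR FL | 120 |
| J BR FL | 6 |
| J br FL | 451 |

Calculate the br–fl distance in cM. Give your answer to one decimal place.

The two rarest classes, J BR FL and j br fl, are the double crossovers. Comparing them with the parentals, only the br allele has switched, so br is the middle locus and the order is fl – br – j.
Crossovers in the fl–br interval produce the single-crossover classes J br fl and j BR FL (143 + 120 = 263) plus the double crossovers (14).
RF(fl–br) = (263 + 14) / 1500 = 277/1500 = 0.1847 → 18.5 cM.

18.5 cM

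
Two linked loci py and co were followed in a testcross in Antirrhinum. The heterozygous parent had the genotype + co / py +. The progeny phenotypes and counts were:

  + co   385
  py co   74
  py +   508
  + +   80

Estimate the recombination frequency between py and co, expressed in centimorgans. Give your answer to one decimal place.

The recombinant classes are + + and py co: 80 + 74 = 154.
Recombination frequency = 154/1047 = 0.1471 ≈ 14.7%, i.e. 14.7 centimorgans.

14.7 centimorgans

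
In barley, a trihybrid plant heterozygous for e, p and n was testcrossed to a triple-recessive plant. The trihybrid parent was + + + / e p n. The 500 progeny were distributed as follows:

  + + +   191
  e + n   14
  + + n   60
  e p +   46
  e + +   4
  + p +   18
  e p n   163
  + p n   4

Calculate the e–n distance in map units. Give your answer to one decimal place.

22.8 map units

The two rarest classes, e + + and + p n, are the double crossovers. Comparing them with the parentals, only the e allele has switched, so e is the middle locus and the order is n – e – p.
Crossovers in the n–e interval produce the single-crossover classes + + n and e p + (60 + 46 = 106) plus the double crossovers (8).
RF(n–e) = (106 + 8) / 500 = 114/500 = 0.2280 → 22.8 map units.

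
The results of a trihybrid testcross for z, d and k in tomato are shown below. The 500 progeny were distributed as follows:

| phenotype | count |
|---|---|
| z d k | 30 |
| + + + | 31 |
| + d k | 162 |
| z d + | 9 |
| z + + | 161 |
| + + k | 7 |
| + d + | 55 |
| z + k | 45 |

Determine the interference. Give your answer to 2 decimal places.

0.10

The two most frequent reciprocal classes, z + + and + d k, are the parental types, so the F1 was z + + / + d k.
The two rarest classes, z d + and + + k, are the double crossovers. Comparing them with the parentals, only the d allele has switched, so d is the middle locus and the order is z – d – k.
z–d: (61 + 16)/500 = 0.1540; d–k: (100 + 16)/500 = 0.2320.
Expected DCO frequency = 0.1540 × 0.2320 ≈ 0.03573; observed = 16/500 ≈ 0.03200.
Coefficient of coincidence = 0.03200/0.03573 ≈ 0.90; interference = 1 − 0.90 = 0.10.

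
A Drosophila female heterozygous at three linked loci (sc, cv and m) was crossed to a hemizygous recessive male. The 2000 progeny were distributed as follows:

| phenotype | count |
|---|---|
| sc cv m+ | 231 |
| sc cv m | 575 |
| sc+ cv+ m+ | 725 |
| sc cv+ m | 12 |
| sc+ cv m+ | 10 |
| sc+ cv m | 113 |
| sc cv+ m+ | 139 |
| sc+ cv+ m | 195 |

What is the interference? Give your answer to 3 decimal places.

0.642

The two most frequent reciprocal classes, sc cv m and sc+ cv+ m+, are the parental types, so the F1 was sc cv m / sc+ cv+ m+.
The two rarest classes, sc cv+ m and sc+ cv m+, are the double crossovers. Comparing them with the parentals, only the cv allele has switched, so cv is the middle locus and the order is m – cv – sc.
m–cv: (426 + 22)/2000 = 0.2240; cv–sc: (252 + 22)/2000 = 0.1370.
Expected DCO frequency = 0.2240 × 0.1370 ≈ 0.03069; observed = 22/2000 ≈ 0.01100.
Coefficient of coincidence = 0.01100/0.03069 ≈ 0.358; interference = 1 − 0.358 = 0.642.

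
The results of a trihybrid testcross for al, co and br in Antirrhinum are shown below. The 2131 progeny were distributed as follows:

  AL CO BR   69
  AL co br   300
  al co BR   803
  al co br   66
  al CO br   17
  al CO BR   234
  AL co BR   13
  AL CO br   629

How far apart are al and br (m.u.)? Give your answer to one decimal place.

The two most frequent reciprocal classes, al co BR and AL CO br, are the parental types, so the F1 was al co BR / AL CO br.
The two rarest classes, AL co BR and al CO br, are the double crossovers. Comparing them with the parentals, only the al allele has switched, so al is the middle locus and the order is br – al – co.
Crossovers in the br–al interval produce the single-crossover classes al co br and AL CO BR (66 + 69 = 135) plus the double crossovers (30).
RF(br–al) = (135 + 30) / 2131 = 165/2131 = 0.0774 → 7.7 m.u.

7.7 m.u.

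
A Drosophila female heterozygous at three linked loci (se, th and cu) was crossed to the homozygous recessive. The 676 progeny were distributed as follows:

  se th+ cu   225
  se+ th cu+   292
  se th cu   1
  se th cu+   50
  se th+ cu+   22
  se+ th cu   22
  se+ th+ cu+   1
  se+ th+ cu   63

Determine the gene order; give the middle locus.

th

The two most frequent reciprocal classes, se th+ cu and se+ th cu+, are the parental types, so the F1 was se th+ cu / se+ th cu+.
The two rarest classes, se th cu and se+ th+ cu+, are the double crossovers. Comparing them with the parentals, only the th allele has switched, so th is the middle locus and the order is se – th – cu.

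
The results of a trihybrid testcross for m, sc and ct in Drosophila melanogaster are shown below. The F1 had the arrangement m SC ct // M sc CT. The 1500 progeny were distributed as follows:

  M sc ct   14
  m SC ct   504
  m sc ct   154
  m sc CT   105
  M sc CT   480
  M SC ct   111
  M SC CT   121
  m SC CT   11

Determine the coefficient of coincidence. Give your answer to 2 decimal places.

The two rarest classes, m SC CT and M sc ct, are the double crossovers. Comparing them with the parentals, only the ct allele has switched, so ct is the middle locus and the order is sc – ct – m.
sc–ct: (275 + 25)/1500 = 0.2000; ct–m: (216 + 25)/1500 = 0.1607.
Expected DCO frequency = 0.2000 × 0.1607 ≈ 0.03214; observed = 25/1500 ≈ 0.01667.
Coefficient of coincidence = 0.01667/0.03214 ≈ 0.52.

0.52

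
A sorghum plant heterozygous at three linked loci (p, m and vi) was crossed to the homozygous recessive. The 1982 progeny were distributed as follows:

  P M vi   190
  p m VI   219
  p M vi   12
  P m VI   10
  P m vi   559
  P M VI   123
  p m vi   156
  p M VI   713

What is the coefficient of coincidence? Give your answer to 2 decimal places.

The two most frequent reciprocal classes, p M VI and P m vi, are the parental types, so the F1 was p M VI / P m vi.
The two rarest classes, p M vi and P m VI, are the double crossovers. Comparing them with the parentals, only the vi allele has switched, so vi is the middle locus and the order is m – vi – p.
m–vi: (409 + 22)/1982 = 0.2175; vi–p: (279 + 22)/1982 = 0.1519.
Expected DCO frequency = 0.2175 × 0.1519 ≈ 0.03304; observed = 22/1982 ≈ 0.01110.
Coefficient of coincidence = 0.01110/0.03304 ≈ 0.34.

0.34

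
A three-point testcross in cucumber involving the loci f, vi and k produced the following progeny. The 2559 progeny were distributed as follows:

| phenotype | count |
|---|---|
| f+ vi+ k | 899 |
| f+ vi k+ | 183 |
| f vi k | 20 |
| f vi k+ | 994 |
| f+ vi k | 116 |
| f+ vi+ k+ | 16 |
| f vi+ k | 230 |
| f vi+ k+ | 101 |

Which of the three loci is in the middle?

The two most frequent reciprocal classes, f+ vi+ k and f vi k+, are the parental types, so the F1 was f+ vi+ k / f vi k+.
The two rarest classes, f+ vi+ k+ and f vi k, are the double crossovers. Comparing them with the parentals, only the k allele has switched, so k is the middle locus and the order is vi – k – f.

k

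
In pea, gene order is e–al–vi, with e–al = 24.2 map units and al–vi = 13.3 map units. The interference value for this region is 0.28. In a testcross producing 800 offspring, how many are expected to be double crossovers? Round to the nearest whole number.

Map distances give recombination frequencies of 0.242 and 0.133 for the two intervals.
With interference 0.28 (so coincidence = 0.72), expected double-crossover frequency = 0.242 × 0.133 × 0.72 = 0.02317.
Expected number = 0.02317 × 800 = 18.54 ≈ 19.

19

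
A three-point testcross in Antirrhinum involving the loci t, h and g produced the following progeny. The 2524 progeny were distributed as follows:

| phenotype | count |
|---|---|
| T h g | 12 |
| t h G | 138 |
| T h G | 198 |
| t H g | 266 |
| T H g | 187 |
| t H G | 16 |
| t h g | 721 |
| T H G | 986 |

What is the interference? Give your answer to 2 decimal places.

The two most frequent reciprocal classes, t h g and T H G, are the parental types, so the F1 was t h g / T H G.
The two rarest classes, T h g and t H G, are the double crossovers. Comparing them with the parentals, only the t allele has switched, so t is the middle locus and the order is g – t – h.
g–t: (325 + 28)/2524 = 0.1399; t–h: (464 + 28)/2524 = 0.1949.
Expected DCO frequency = 0.1399 × 0.1949 ≈ 0.02727; observed = 28/2524 ≈ 0.01109.
Coefficient of coincidence = 0.01109/0.02727 ≈ 0.41; interference = 1 − 0.41 = 0.59.

0.59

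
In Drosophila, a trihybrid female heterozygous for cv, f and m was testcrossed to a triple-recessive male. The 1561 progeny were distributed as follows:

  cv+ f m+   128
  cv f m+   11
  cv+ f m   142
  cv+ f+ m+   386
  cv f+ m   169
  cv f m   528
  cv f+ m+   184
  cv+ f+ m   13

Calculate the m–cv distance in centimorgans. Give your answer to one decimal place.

The two most frequent reciprocal classes, cv+ f+ m+ and cv f m, are the parental types, so the F1 was cv+ f+ m+ / cv f m.
The two rarest classes, cv+ f+ m and cv f m+, are the double crossovers. Comparing them with the parentals, only the m allele has switched, so m is the middle locus and the order is f – m – cv.
Crossovers in the m–cv interval produce the single-crossover classes cv f+ m+ and cv+ f m (184 + 142 = 326) plus the double crossovers (24).
RF(m–cv) = (326 + 24) / 1561 = 350/1561 = 0.2242 → 22.4 centimorgans.

22.4 centimorgans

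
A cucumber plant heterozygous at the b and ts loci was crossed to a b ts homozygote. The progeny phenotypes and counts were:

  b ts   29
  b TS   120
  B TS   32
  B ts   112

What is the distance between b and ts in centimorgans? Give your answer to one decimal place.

20.8 centimorgans

The two most frequent classes, B ts (112) and b TS (120), are the parental types, so the F1 was B ts / b TS.
The recombinant classes are B TS and b ts: 32 + 29 = 61.
Recombination frequency = 61/293 = 0.2082 ≈ 20.8%, i.e. 20.8 centimorgans.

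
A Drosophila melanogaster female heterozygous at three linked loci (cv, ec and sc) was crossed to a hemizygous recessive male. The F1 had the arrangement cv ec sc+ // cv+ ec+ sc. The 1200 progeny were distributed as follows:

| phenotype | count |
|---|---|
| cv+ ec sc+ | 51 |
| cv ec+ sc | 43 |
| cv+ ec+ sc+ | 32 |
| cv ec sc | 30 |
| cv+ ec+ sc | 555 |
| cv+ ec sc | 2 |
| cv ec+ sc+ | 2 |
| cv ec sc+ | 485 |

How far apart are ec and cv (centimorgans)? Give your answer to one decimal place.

The two rarest classes, cv ec+ sc+ and cv+ ec sc, are the double crossovers. Comparing them with the parentals, only the ec allele has switched, so ec is the middle locus and the order is cv – ec – sc.
Crossovers in the cv–ec interval produce the single-crossover classes cv+ ec sc+ and cv ec+ sc (51 + 43 = 94) plus the double crossovers (4).
RF(cv–ec) = (94 + 4) / 1200 = 98/1200 = 0.0817 → 8.2 centimorgans.

8.2 centimorgans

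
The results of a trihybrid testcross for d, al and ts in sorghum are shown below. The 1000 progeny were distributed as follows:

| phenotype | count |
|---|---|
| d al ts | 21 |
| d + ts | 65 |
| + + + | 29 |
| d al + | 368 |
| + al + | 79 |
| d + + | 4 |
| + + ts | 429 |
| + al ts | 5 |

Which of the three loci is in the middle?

The two most frequent reciprocal classes, + + ts and d al +, are the parental types, so the F1 was + + ts / d al +.
The two rarest classes, + al ts and d + +, are the double crossovers. Comparing them with the parentals, only the al allele has switched, so al is the middle locus and the order is ts – al – d.

al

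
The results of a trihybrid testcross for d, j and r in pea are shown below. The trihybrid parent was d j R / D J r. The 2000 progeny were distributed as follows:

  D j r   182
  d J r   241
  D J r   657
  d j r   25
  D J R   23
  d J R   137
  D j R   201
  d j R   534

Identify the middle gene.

The two rarest classes, d j r and D J R, are the double crossovers. Comparing them with the parentals, only the r allele has switched, so r is the middle locus and the order is d – r – j.

r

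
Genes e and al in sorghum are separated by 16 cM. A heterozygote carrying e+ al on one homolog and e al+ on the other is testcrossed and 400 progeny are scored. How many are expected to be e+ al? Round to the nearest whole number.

A map distance of 16 cM corresponds to a recombination frequency of 0.160.
The F1 is e+ al / e al+, so e+ al is a parental gamete class with expected frequency (1 − r)/2 = 0.840/2 = 0.4200.
Expected number = 0.4200 × 400 = 168.00 ≈ 168.

168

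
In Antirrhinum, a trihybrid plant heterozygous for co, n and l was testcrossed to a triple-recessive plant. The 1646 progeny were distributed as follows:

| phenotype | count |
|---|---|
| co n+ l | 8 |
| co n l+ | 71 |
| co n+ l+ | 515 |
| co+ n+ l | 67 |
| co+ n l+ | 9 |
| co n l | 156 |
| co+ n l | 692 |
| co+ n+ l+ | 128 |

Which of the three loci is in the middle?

l

The two most frequent reciprocal classes, co n+ l+ and co+ n l, are the parental types, so the F1 was co n+ l+ / co+ n l.
The two rarest classes, co n+ l and co+ n l+, are the double crossovers. Comparing them with the parentals, only the l allele has switched, so l is the middle locus and the order is co – l – n.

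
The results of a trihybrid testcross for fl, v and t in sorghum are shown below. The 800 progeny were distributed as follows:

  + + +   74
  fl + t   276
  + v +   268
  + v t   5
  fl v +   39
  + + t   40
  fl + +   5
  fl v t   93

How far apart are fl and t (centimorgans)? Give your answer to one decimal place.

11.1 centimorgans

The two most frequent reciprocal classes, + v + and fl + t, are the parental types, so the F1 was + v + / fl + t.
The two rarest classes, + v t and fl + +, are the double crossovers. Comparing them with the parentals, only the t allele has switched, so t is the middle locus and the order is v – t – fl.
Crossovers in the t–fl interval produce the single-crossover classes fl v + and + + t (39 + 40 = 79) plus the double crossovers (10).
RF(t–fl) = (79 + 10) / 800 = 89/800 = 0.1113 → 11.1 centimorgans.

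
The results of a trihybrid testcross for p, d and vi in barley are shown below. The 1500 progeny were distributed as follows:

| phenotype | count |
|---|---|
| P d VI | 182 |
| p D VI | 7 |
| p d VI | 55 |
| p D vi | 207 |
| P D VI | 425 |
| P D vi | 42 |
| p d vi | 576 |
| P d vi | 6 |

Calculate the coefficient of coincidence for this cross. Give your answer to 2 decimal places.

The two most frequent reciprocal classes, p d vi and P D VI, are the parental types, so the F1 was p d vi / P D VI.
The two rarest classes, P d vi and p D VI, are the double crossovers. Comparing them with the parentals, only the p allele has switched, so p is the middle locus and the order is d – p – vi.
d–p: (389 + 13)/1500 = 0.2680; p–vi: (97 + 13)/1500 = 0.0733.
Expected DCO frequency = 0.2680 × 0.0733 ≈ 0.01964; observed = 13/1500 ≈ 0.00867.
Coefficient of coincidence = 0.00867/0.01964 ≈ 0.44.

0.44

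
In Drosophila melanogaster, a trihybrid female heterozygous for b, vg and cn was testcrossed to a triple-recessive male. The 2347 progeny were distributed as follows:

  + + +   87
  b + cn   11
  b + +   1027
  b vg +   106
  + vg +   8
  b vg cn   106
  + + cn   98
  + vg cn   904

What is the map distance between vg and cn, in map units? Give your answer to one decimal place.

The two most frequent reciprocal classes, b + + and + vg cn, are the parental types, so the F1 was b + + / + vg cn.
The two rarest classes, b + cn and + vg +, are the double crossovers. Comparing them with the parentals, only the cn allele has switched, so cn is the middle locus and the order is vg – cn – b.
Crossovers in the vg–cn interval produce the single-crossover classes b vg + and + + cn (106 + 98 = 204) plus the double crossovers (19).
RF(vg–cn) = (204 + 19) / 2347 = 223/2347 = 0.0950 → 9.5 map units.

9.5 map units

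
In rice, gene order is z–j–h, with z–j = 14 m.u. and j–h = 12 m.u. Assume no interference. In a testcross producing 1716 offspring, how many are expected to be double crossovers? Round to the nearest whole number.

29

Map distances give recombination frequencies of 0.140 and 0.120 for the two intervals.
With no interference, expected double-crossover frequency = 0.140 × 0.120 = 0.01680.
Expected number = 0.01680 × 1716 = 28.83 ≈ 29.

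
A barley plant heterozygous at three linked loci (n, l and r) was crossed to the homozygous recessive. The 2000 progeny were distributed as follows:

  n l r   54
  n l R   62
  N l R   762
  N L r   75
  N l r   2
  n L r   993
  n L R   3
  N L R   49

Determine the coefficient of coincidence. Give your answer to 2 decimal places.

The two most frequent reciprocal classes, N l R and n L r, are the parental types, so the F1 was N l R / n L r.
The two rarest classes, N l r and n L R, are the double crossovers. Comparing them with the parentals, only the r allele has switched, so r is the middle locus and the order is l – r – n.
l–r: (103 + 5)/2000 = 0.0540; r–n: (137 + 5)/2000 = 0.0710.
Expected DCO frequency = 0.0540 × 0.0710 ≈ 0.00383; observed = 5/2000 ≈ 0.00250.
Coefficient of coincidence = 0.00250/0.00383 ≈ 0.65.

0.65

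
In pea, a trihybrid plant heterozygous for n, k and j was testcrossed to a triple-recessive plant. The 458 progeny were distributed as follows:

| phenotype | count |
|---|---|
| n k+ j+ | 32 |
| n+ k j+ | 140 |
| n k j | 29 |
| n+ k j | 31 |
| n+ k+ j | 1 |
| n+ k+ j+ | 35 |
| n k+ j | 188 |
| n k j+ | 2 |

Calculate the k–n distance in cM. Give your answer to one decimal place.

14.6 cM

The two most frequent reciprocal classes, n k+ j and n+ k j+, are the parental types, so the F1 was n k+ j / n+ k j+.
The two rarest classes, n+ k+ j and n k j+, are the double crossovers. Comparing them with the parentals, only the n allele has switched, so n is the middle locus and the order is j – n – k.
Crossovers in the n–k interval produce the single-crossover classes n k j and n+ k+ j+ (29 + 35 = 64) plus the double crossovers (3).
RF(n–k) = (64 + 3) / 458 = 67/458 = 0.1463 → 14.6 cM.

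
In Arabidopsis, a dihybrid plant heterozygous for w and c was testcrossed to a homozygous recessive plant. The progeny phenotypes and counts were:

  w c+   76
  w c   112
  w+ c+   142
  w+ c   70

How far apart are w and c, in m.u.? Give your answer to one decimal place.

36.5 m.u.

The two most frequent classes, w+ c+ (142) and w c (112), are the parental types, so the F1 was w+ c+ / w c.
The recombinant classes are w+ c and w c+: 70 + 76 = 146.
Recombination frequency = 146/400 = 0.3650 ≈ 36.5%, i.e. 36.5 m.u.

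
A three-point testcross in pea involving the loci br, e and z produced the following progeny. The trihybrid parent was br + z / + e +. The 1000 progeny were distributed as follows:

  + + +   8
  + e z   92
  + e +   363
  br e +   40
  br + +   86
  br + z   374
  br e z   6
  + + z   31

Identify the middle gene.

The two rarest classes, br e z and + + +, are the double crossovers. Comparing them with the parentals, only the e allele has switched, so e is the middle locus and the order is br – e – z.

e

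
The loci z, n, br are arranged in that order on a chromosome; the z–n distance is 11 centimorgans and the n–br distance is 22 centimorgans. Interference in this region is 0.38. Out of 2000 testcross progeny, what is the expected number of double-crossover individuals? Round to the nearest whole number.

30

Map distances give recombination frequencies of 0.110 and 0.220 for the two intervals.
With interference 0.38 (so coincidence = 0.62), expected double-crossover frequency = 0.110 × 0.220 × 0.62 = 0.01500.
Expected number = 0.01500 × 2000 = 30.01 ≈ 30.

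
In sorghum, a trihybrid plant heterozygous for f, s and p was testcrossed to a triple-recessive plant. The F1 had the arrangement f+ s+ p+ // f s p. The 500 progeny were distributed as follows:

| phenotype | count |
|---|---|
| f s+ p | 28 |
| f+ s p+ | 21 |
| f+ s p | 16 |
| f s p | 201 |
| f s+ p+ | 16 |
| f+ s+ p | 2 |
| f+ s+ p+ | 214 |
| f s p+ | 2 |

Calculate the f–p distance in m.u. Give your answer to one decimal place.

The two rarest classes, f+ s+ p and f s p+, are the double crossovers. Comparing them with the parentals, only the p allele has switched, so p is the middle locus and the order is f – p – s.
Crossovers in the f–p interval produce the single-crossover classes f s+ p+ and f+ s p (16 + 16 = 32) plus the double crossovers (4).
RF(f–p) = (32 + 4) / 500 = 36/500 = 0.0720 → 7.2 m.u.

7.2 m.u.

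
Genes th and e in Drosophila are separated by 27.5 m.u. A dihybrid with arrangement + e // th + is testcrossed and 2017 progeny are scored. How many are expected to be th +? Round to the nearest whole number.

731

A map distance of 27.5 m.u. corresponds to a recombination frequency of 0.275.
The F1 is + e / th +, so th + is a parental gamete class with expected frequency (1 − r)/2 = 0.725/2 = 0.3625.
Expected number = 0.3625 × 2017 = 731.16 ≈ 731.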